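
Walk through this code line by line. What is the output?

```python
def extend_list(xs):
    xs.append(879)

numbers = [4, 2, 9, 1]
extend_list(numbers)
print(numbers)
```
[4, 2, 9, 1, 879]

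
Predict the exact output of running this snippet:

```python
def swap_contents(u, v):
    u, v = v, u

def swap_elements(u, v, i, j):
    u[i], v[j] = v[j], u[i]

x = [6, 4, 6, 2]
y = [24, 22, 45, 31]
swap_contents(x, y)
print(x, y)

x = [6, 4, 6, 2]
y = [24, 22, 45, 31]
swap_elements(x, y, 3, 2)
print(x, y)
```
[6, 4, 6, 2] [24, 22, 45, 31]
[6, 4, 6, 45] [24, 22, 2, 31]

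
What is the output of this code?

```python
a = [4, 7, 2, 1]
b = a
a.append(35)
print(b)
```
[4, 7, 2, 1, 35]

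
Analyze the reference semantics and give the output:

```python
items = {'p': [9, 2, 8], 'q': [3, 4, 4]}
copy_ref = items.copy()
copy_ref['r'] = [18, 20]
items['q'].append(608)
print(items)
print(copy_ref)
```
{'p': [9, 2, 8], 'q': [3, 4, 4, 608]}
{'p': [9, 2, 8], 'q': [3, 4, 4, 608], 'r': [18, 20]}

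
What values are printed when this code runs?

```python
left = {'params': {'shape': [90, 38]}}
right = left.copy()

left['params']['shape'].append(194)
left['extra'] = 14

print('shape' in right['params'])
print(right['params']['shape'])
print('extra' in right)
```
True
[90, 38, 194]
False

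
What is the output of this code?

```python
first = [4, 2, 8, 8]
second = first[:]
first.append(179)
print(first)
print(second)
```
[4, 2, 8, 8, 179]
[4, 2, 8, 8]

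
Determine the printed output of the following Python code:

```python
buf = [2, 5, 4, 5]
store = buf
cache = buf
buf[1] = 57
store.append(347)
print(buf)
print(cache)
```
[2, 57, 4, 5, 347]
[2, 57, 4, 5, 347]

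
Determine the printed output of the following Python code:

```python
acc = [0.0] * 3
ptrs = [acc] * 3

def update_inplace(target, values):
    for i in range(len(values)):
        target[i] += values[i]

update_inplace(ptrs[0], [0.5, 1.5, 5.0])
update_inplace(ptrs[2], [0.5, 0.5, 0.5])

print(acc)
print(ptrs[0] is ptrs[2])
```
[1.0, 2.0, 5.5]
True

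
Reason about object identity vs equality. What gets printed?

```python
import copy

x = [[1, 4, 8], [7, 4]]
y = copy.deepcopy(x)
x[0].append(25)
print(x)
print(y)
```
[[1, 4, 8, 25], [7, 4]]
[[1, 4, 8], [7, 4]]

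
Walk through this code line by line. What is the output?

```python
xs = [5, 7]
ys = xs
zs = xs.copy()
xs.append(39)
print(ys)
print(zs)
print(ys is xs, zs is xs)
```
[5, 7, 39]
[5, 7]
True False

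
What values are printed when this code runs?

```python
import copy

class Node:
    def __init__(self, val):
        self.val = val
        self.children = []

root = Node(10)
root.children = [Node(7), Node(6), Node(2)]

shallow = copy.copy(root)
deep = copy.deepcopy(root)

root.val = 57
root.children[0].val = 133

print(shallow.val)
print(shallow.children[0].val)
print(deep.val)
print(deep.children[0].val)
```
10
133
10
7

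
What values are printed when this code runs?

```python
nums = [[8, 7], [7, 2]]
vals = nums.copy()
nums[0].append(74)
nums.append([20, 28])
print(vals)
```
[[8, 7, 74], [7, 2]]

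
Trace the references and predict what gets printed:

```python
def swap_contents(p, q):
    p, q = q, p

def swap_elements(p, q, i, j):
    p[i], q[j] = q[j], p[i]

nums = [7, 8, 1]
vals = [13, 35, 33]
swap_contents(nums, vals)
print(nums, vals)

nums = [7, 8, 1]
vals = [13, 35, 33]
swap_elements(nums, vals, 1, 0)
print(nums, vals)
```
[7, 8, 1] [13, 35, 33]
[7, 13, 1] [8, 35, 33]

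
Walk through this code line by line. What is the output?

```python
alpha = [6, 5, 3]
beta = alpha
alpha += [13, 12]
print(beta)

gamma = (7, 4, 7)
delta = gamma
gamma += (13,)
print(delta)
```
[6, 5, 3, 13, 12]
(7, 4, 7)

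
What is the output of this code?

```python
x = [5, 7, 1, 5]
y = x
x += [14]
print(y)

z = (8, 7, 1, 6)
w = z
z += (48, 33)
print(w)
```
[5, 7, 1, 5, 14]
(8, 7, 1, 6)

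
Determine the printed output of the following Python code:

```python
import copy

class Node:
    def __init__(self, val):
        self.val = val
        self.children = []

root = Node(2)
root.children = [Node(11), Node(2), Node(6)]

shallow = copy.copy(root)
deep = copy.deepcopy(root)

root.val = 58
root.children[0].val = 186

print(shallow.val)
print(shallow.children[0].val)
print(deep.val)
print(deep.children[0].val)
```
2
186
2
11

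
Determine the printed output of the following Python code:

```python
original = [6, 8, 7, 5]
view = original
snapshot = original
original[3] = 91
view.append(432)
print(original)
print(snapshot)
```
[6, 8, 7, 91, 432]
[6, 8, 7, 91, 432]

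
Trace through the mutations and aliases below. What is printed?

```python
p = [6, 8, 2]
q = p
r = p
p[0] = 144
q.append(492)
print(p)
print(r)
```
[144, 8, 2, 492]
[144, 8, 2, 492]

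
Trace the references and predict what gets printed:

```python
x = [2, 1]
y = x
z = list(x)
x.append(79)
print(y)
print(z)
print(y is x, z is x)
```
[2, 1, 79]
[2, 1]
True False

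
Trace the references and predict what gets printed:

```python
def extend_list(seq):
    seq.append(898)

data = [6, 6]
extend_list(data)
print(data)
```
[6, 6, 898]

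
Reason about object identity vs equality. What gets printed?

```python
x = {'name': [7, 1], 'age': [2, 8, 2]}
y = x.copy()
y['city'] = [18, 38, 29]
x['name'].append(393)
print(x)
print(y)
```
{'name': [7, 1, 393], 'age': [2, 8, 2]}
{'name': [7, 1, 393], 'age': [2, 8, 2], 'city': [18, 38, 29]}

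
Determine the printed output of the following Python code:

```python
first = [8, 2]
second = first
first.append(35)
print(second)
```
[8, 2, 35]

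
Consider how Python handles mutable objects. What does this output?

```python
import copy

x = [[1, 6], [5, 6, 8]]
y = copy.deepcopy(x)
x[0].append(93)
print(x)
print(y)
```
[[1, 6, 93], [5, 6, 8]]
[[1, 6], [5, 6, 8]]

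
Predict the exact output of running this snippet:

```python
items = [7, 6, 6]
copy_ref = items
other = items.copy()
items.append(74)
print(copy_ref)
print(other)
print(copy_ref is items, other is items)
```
[7, 6, 6, 74]
[7, 6, 6]
True False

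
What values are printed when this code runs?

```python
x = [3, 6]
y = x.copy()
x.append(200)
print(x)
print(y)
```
[3, 6, 200]
[3, 6]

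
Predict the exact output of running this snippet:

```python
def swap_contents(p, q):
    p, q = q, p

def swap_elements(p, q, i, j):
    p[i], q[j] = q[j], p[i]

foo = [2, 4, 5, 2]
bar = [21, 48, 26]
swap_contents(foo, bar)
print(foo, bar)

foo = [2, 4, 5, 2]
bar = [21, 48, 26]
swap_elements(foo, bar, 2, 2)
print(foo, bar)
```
[2, 4, 5, 2] [21, 48, 26]
[2, 4, 26, 2] [21, 48, 5]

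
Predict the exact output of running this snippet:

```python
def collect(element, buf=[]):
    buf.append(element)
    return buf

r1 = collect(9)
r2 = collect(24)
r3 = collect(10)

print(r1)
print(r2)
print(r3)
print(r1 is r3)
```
[9, 24, 10]
[9, 24, 10]
[9, 24, 10]
True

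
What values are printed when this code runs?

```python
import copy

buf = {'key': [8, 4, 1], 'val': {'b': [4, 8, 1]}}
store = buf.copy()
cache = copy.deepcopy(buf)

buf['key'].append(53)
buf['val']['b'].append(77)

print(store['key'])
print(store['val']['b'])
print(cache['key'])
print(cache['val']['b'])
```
[8, 4, 1, 53]
[4, 8, 1, 77]
[8, 4, 1]
[4, 8, 1]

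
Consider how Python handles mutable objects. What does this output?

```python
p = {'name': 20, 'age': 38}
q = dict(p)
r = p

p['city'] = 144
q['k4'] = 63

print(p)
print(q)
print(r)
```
{'name': 20, 'age': 38, 'city': 144}
{'name': 20, 'age': 38, 'k4': 63}
{'name': 20, 'age': 38, 'city': 144}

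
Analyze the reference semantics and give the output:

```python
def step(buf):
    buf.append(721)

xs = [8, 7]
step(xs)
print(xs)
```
[8, 7, 721]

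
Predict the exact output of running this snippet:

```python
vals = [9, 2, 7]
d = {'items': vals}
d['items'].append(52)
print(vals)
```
[9, 2, 7, 52]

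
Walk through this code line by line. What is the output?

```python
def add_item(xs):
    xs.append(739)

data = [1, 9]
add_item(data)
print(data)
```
[1, 9, 739]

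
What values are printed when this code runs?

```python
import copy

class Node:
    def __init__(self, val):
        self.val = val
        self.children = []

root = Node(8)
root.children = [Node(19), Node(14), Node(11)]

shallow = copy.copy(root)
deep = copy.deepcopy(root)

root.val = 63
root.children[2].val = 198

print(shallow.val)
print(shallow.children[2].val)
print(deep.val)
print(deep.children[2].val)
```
8
198
8
11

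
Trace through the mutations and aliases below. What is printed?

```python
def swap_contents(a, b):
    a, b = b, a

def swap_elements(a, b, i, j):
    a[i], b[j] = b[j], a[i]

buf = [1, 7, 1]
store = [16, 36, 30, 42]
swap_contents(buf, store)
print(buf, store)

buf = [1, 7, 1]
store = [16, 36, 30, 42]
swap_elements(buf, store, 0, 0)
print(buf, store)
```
[1, 7, 1] [16, 36, 30, 42]
[16, 7, 1] [1, 36, 30, 42]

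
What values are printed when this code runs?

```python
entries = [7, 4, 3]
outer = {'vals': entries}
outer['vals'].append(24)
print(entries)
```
[7, 4, 3, 24]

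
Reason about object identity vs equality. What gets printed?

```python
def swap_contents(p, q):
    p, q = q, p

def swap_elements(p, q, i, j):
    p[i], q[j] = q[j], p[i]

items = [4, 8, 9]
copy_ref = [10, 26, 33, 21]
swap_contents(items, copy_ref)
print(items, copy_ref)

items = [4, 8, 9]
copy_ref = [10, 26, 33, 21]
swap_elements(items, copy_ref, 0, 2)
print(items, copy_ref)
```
[4, 8, 9] [10, 26, 33, 21]
[33, 8, 9] [10, 26, 4, 21]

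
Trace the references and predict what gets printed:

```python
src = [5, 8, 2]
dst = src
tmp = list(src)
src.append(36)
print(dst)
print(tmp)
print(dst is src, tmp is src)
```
[5, 8, 2, 36]
[5, 8, 2]
True False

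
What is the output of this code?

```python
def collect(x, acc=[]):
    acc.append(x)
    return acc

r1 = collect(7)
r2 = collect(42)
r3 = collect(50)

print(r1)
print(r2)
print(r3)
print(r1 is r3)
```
[7, 42, 50]
[7, 42, 50]
[7, 42, 50]
True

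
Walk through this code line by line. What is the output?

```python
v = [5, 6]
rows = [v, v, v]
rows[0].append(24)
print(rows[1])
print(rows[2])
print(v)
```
[5, 6, 24]
[5, 6, 24]
[5, 6, 24]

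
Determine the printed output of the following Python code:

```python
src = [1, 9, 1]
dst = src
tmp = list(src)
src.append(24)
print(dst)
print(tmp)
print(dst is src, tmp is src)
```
[1, 9, 1, 24]
[1, 9, 1]
True False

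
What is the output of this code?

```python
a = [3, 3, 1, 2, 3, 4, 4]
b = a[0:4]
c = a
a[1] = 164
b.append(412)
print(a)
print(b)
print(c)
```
[3, 164, 1, 2, 3, 4, 4]
[3, 3, 1, 2, 412]
[3, 164, 1, 2, 3, 4, 4]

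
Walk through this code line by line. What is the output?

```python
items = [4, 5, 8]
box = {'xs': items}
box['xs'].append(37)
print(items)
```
[4, 5, 8, 37]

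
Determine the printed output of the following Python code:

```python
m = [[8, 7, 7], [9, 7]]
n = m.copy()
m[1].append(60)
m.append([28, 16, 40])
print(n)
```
[[8, 7, 7], [9, 7, 60]]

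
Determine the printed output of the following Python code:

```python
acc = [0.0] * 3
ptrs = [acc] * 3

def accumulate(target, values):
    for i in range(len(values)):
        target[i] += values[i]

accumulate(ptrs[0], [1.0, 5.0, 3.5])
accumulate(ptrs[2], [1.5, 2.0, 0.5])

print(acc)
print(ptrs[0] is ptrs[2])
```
[2.5, 7.0, 4.0]
True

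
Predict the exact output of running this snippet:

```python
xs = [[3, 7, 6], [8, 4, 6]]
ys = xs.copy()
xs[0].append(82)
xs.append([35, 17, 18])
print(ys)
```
[[3, 7, 6, 82], [8, 4, 6]]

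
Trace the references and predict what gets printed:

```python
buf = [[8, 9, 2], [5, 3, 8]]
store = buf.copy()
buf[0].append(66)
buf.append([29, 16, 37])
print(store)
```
[[8, 9, 2, 66], [5, 3, 8]]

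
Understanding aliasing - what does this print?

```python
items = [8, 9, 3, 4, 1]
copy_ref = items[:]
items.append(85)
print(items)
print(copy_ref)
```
[8, 9, 3, 4, 1, 85]
[8, 9, 3, 4, 1]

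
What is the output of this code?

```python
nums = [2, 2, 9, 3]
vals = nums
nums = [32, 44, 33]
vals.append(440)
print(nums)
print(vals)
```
[32, 44, 33]
[2, 2, 9, 3, 440]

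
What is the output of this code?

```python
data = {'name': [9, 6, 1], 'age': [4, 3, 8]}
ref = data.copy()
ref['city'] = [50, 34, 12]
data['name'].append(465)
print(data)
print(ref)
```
{'name': [9, 6, 1, 465], 'age': [4, 3, 8]}
{'name': [9, 6, 1, 465], 'age': [4, 3, 8], 'city': [50, 34, 12]}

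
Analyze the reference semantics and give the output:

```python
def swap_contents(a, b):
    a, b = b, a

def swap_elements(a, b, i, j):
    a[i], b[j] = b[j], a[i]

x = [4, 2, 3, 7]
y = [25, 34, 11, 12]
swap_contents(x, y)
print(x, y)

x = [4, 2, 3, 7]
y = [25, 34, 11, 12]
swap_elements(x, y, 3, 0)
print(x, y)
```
[4, 2, 3, 7] [25, 34, 11, 12]
[4, 2, 3, 25] [7, 34, 11, 12]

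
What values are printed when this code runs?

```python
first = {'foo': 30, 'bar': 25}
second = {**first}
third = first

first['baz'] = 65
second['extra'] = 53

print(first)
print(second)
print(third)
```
{'foo': 30, 'bar': 25, 'baz': 65}
{'foo': 30, 'bar': 25, 'extra': 53}
{'foo': 30, 'bar': 25, 'baz': 65}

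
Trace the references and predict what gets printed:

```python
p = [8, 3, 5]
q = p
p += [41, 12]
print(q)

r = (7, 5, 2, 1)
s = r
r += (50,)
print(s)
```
[8, 3, 5, 41, 12]
(7, 5, 2, 1)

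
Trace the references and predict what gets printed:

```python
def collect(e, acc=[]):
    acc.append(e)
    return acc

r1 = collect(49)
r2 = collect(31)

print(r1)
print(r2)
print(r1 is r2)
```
[49, 31]
[49, 31]
True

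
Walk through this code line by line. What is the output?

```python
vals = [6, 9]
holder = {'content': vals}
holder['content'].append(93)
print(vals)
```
[6, 9, 93]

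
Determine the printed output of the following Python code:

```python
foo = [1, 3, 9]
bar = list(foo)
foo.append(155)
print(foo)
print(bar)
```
[1, 3, 9, 155]
[1, 3, 9]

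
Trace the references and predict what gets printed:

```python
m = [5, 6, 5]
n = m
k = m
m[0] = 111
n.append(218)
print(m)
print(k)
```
[111, 6, 5, 218]
[111, 6, 5, 218]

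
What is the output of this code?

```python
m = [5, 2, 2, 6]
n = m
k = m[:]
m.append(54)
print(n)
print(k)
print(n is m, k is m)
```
[5, 2, 2, 6, 54]
[5, 2, 2, 6]
True False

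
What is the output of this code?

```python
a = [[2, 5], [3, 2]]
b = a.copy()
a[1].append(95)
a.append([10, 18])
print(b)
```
[[2, 5], [3, 2, 95]]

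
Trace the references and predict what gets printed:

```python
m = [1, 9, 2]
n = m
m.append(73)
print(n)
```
[1, 9, 2, 73]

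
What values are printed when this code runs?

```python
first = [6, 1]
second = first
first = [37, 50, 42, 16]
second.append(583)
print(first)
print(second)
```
[37, 50, 42, 16]
[6, 1, 583]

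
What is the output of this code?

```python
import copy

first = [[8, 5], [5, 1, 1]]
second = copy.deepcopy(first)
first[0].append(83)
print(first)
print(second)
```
[[8, 5, 83], [5, 1, 1]]
[[8, 5], [5, 1, 1]]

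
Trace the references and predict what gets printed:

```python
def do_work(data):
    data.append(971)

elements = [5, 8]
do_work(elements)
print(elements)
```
[5, 8, 971]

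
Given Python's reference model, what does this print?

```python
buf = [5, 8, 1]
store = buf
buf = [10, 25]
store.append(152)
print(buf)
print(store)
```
[10, 25]
[5, 8, 1, 152]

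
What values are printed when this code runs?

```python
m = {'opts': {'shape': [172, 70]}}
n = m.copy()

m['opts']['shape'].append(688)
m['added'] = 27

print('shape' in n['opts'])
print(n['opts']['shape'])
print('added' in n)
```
True
[172, 70, 688]
False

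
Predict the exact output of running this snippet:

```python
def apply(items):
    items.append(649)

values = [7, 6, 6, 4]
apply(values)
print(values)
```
[7, 6, 6, 4, 649]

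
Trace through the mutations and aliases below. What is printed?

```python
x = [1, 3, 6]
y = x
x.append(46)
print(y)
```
[1, 3, 6, 46]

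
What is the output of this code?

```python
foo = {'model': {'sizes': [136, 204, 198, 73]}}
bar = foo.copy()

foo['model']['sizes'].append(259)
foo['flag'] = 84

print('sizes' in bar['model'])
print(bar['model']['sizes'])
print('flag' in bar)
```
True
[136, 204, 198, 73, 259]
False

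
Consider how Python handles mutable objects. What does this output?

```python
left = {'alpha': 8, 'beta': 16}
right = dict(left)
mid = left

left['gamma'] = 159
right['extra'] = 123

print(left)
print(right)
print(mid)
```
{'alpha': 8, 'beta': 16, 'gamma': 159}
{'alpha': 8, 'beta': 16, 'extra': 123}
{'alpha': 8, 'beta': 16, 'gamma': 159}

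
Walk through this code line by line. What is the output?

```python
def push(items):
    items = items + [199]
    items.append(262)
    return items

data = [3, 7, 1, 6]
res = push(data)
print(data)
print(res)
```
[3, 7, 1, 6]
[3, 7, 1, 6, 199, 262]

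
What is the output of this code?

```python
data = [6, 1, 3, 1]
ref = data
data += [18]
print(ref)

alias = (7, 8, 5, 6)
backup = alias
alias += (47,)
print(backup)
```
[6, 1, 3, 1, 18]
(7, 8, 5, 6)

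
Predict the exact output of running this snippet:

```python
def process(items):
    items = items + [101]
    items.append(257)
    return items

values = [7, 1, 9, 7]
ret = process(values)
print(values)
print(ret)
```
[7, 1, 9, 7]
[7, 1, 9, 7, 101, 257]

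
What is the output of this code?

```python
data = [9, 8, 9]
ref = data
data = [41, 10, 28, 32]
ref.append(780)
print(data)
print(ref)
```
[41, 10, 28, 32]
[9, 8, 9, 780]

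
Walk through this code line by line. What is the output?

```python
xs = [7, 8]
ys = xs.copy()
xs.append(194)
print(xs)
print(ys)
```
[7, 8, 194]
[7, 8]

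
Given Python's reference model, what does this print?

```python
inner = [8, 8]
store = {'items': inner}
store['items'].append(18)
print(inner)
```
[8, 8, 18]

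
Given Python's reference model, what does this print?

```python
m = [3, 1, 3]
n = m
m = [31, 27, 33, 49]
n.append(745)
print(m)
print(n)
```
[31, 27, 33, 49]
[3, 1, 3, 745]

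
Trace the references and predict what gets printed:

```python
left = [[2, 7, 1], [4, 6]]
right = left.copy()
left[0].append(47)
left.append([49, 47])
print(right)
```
[[2, 7, 1, 47], [4, 6]]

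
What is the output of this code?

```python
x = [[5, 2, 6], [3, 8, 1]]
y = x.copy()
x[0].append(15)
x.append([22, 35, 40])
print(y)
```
[[5, 2, 6, 15], [3, 8, 1]]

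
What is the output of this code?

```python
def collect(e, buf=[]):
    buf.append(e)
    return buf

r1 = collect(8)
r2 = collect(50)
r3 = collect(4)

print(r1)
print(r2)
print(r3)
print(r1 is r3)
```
[8, 50, 4]
[8, 50, 4]
[8, 50, 4]
True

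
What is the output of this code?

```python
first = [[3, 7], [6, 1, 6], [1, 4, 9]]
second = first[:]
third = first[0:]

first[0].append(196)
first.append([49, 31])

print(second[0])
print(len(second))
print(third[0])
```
[3, 7, 196]
3
[3, 7, 196]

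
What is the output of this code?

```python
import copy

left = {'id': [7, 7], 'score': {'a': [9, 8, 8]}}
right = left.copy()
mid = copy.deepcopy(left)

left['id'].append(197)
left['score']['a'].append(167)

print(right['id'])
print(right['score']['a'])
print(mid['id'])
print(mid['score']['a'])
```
[7, 7, 197]
[9, 8, 8, 167]
[7, 7]
[9, 8, 8]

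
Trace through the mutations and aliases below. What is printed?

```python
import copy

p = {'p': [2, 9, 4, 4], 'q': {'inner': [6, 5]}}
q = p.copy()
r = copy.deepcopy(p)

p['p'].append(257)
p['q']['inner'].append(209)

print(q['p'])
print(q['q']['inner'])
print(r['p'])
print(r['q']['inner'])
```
[2, 9, 4, 4, 257]
[6, 5, 209]
[2, 9, 4, 4]
[6, 5]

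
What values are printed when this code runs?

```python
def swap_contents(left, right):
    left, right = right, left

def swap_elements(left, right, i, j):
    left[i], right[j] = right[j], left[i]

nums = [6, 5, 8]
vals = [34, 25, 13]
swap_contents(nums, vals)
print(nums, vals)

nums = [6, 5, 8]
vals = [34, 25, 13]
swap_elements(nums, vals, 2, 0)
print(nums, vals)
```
[6, 5, 8] [34, 25, 13]
[6, 5, 34] [8, 25, 13]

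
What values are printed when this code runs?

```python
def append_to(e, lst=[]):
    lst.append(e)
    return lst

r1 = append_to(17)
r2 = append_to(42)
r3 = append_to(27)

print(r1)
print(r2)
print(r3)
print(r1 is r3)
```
[17, 42, 27]
[17, 42, 27]
[17, 42, 27]
True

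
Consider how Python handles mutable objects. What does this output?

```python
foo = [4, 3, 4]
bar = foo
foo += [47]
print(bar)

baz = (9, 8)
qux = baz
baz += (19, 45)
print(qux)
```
[4, 3, 4, 47]
(9, 8)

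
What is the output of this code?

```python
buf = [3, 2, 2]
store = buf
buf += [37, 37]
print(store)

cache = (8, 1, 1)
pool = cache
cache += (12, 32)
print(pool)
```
[3, 2, 2, 37, 37]
(8, 1, 1)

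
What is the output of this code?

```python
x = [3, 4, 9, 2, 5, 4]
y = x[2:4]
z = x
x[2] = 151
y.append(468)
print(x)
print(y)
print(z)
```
[3, 4, 151, 2, 5, 4]
[9, 2, 468]
[3, 4, 151, 2, 5, 4]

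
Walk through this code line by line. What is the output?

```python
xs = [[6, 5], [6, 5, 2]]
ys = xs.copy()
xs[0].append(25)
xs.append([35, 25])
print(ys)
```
[[6, 5, 25], [6, 5, 2]]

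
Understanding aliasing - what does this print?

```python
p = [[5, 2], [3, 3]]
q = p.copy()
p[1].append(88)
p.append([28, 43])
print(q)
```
[[5, 2], [3, 3, 88]]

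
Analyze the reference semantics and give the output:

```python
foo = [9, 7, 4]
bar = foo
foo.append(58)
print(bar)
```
[9, 7, 4, 58]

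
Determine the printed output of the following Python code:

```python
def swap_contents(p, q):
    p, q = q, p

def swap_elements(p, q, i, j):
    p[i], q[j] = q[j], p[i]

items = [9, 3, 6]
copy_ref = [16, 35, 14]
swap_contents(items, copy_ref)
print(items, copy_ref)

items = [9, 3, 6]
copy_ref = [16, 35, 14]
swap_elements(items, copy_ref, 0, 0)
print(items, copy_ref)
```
[9, 3, 6] [16, 35, 14]
[16, 3, 6] [9, 35, 14]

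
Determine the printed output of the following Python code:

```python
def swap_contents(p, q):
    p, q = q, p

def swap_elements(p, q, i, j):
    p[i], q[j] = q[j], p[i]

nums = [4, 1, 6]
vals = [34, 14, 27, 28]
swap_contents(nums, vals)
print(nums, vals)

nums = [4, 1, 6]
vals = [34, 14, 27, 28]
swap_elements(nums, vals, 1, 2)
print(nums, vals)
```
[4, 1, 6] [34, 14, 27, 28]
[4, 27, 6] [34, 14, 1, 28]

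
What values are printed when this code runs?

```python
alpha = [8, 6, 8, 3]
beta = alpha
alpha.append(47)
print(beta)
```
[8, 6, 8, 3, 47]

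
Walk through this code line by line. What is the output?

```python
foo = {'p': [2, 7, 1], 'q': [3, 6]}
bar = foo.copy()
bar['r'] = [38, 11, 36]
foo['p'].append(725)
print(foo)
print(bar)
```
{'p': [2, 7, 1, 725], 'q': [3, 6]}
{'p': [2, 7, 1, 725], 'q': [3, 6], 'r': [38, 11, 36]}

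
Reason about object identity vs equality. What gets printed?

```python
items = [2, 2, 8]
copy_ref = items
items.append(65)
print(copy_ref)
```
[2, 2, 8, 65]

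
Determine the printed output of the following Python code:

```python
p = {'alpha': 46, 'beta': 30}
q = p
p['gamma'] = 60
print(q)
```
{'alpha': 46, 'beta': 30, 'gamma': 60}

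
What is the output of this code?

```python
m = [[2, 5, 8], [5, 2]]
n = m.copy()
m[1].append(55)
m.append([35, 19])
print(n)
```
[[2, 5, 8], [5, 2, 55]]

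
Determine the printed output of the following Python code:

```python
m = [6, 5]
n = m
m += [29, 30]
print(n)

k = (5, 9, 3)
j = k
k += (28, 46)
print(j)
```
[6, 5, 29, 30]
(5, 9, 3)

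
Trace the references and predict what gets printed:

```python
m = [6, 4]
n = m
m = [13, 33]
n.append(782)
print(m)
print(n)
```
[13, 33]
[6, 4, 782]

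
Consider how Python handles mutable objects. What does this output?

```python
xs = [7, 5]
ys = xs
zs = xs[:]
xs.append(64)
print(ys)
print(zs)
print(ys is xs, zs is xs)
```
[7, 5, 64]
[7, 5]
True False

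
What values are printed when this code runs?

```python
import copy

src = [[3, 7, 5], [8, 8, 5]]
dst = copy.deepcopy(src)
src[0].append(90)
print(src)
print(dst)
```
[[3, 7, 5, 90], [8, 8, 5]]
[[3, 7, 5], [8, 8, 5]]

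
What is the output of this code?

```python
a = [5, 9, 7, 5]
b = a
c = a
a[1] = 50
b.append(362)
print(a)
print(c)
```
[5, 50, 7, 5, 362]
[5, 50, 7, 5, 362]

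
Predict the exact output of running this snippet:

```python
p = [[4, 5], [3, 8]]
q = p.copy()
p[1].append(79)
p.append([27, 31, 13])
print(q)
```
[[4, 5], [3, 8, 79]]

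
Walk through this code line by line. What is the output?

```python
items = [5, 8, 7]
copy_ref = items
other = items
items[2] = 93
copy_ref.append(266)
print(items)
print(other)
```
[5, 8, 93, 266]
[5, 8, 93, 266]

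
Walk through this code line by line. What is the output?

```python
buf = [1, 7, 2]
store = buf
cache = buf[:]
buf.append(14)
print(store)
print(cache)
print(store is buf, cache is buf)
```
[1, 7, 2, 14]
[1, 7, 2]
True False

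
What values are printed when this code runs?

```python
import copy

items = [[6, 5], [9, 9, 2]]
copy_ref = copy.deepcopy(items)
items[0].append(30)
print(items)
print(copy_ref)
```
[[6, 5, 30], [9, 9, 2]]
[[6, 5], [9, 9, 2]]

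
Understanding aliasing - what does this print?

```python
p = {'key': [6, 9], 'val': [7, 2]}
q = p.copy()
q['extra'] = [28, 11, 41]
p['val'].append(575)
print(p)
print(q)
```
{'key': [6, 9], 'val': [7, 2, 575]}
{'key': [6, 9], 'val': [7, 2, 575], 'extra': [28, 11, 41]}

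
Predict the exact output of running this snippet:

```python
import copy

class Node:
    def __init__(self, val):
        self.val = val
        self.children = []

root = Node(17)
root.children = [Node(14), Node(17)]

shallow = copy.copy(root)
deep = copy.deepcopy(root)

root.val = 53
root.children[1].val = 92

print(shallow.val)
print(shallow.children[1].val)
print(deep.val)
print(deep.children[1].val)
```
17
92
17
17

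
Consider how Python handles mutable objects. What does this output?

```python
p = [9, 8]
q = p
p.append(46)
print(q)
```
[9, 8, 46]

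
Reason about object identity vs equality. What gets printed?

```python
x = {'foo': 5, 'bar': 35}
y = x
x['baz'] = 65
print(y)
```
{'foo': 5, 'bar': 35, 'baz': 65}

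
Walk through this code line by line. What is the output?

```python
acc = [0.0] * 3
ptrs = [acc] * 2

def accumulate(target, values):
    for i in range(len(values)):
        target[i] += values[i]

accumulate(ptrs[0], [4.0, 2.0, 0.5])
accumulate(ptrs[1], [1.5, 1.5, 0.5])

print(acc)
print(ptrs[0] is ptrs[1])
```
[5.5, 3.5, 1.0]
True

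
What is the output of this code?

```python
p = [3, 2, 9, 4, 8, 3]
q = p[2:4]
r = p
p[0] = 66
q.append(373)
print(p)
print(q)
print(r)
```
[66, 2, 9, 4, 8, 3]
[9, 4, 373]
[66, 2, 9, 4, 8, 3]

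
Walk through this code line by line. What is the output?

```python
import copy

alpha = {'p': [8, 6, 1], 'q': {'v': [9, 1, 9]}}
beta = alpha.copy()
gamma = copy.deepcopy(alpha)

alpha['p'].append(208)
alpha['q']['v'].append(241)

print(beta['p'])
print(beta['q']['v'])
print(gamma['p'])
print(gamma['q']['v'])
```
[8, 6, 1, 208]
[9, 1, 9, 241]
[8, 6, 1]
[9, 1, 9]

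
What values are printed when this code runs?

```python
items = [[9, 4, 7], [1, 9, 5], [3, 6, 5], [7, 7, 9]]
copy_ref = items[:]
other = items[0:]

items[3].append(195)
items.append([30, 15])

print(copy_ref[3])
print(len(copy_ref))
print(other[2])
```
[7, 7, 9, 195]
4
[3, 6, 5]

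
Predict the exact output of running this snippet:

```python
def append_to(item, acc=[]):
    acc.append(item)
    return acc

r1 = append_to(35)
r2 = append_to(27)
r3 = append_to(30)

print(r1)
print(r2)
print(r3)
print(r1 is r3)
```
[35, 27, 30]
[35, 27, 30]
[35, 27, 30]
True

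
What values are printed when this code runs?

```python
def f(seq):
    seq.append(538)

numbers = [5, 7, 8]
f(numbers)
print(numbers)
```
[5, 7, 8, 538]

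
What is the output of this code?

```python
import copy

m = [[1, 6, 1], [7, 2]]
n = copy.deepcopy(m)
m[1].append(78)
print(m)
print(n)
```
[[1, 6, 1], [7, 2, 78]]
[[1, 6, 1], [7, 2]]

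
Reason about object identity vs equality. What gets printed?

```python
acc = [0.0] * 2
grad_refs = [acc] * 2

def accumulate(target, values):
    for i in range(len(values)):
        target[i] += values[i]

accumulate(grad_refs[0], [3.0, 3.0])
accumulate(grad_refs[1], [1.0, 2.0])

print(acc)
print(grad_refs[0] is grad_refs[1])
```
[4.0, 5.0]
True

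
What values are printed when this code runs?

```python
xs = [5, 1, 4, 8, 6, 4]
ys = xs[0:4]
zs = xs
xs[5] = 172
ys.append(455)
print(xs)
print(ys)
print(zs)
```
[5, 1, 4, 8, 6, 172]
[5, 1, 4, 8, 455]
[5, 1, 4, 8, 6, 172]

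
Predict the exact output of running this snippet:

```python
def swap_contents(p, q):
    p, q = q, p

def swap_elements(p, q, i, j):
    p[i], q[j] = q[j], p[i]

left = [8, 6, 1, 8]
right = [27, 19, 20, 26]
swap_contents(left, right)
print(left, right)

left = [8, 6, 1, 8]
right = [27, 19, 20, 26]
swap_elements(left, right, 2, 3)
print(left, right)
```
[8, 6, 1, 8] [27, 19, 20, 26]
[8, 6, 26, 8] [27, 19, 20, 1]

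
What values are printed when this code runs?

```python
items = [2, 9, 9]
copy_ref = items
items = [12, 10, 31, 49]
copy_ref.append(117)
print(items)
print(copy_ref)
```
[12, 10, 31, 49]
[2, 9, 9, 117]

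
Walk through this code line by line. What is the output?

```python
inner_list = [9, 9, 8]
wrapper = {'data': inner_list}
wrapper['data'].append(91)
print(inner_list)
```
[9, 9, 8, 91]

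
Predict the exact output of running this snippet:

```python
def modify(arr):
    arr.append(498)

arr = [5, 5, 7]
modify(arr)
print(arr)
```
[5, 5, 7, 498]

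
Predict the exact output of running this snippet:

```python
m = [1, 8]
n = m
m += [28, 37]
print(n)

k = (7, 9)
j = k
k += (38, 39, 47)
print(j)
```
[1, 8, 28, 37]
(7, 9)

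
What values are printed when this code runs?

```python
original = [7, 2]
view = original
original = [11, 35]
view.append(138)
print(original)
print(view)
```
[11, 35]
[7, 2, 138]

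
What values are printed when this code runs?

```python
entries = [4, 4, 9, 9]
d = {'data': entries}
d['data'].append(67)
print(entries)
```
[4, 4, 9, 9, 67]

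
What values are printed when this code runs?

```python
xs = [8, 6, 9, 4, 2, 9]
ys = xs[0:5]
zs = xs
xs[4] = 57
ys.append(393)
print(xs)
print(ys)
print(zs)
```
[8, 6, 9, 4, 57, 9]
[8, 6, 9, 4, 2, 393]
[8, 6, 9, 4, 57, 9]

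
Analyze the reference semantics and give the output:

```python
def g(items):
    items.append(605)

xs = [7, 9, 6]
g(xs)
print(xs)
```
[7, 9, 6, 605]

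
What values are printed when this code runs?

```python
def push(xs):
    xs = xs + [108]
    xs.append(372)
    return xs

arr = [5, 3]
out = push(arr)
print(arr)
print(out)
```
[5, 3]
[5, 3, 108, 372]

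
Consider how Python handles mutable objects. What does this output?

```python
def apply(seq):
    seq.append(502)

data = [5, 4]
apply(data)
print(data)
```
[5, 4, 502]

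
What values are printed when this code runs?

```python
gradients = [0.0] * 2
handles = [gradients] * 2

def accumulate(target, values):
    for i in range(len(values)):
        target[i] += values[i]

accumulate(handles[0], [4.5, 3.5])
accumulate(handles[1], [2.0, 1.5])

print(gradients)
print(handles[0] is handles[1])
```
[6.5, 5.0]
True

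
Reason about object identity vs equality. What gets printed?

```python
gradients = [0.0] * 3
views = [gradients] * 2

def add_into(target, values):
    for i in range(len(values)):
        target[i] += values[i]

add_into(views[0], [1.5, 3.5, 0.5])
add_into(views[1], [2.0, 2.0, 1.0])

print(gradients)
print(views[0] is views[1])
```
[3.5, 5.5, 1.5]
True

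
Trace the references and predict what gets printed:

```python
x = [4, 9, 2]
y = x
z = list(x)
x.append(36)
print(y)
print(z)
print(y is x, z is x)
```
[4, 9, 2, 36]
[4, 9, 2]
True False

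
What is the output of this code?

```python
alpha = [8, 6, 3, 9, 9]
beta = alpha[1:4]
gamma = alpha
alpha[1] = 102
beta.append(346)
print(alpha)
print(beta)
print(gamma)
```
[8, 102, 3, 9, 9]
[6, 3, 9, 346]
[8, 102, 3, 9, 9]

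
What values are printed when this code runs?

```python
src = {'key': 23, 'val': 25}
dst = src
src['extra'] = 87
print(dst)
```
{'key': 23, 'val': 25, 'extra': 87}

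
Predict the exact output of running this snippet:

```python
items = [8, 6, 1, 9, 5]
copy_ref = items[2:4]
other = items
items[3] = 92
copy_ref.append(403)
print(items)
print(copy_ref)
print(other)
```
[8, 6, 1, 92, 5]
[1, 9, 403]
[8, 6, 1, 92, 5]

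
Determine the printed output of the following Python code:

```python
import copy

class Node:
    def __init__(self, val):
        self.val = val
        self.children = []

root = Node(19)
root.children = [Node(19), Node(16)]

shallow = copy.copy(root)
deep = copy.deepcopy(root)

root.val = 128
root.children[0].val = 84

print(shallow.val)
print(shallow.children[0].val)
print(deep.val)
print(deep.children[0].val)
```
19
84
19
19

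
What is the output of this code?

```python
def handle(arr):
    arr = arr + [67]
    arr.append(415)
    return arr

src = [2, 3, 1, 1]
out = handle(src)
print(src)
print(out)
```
[2, 3, 1, 1]
[2, 3, 1, 1, 67, 415]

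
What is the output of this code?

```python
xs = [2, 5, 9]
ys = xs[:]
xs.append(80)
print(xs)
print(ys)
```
[2, 5, 9, 80]
[2, 5, 9]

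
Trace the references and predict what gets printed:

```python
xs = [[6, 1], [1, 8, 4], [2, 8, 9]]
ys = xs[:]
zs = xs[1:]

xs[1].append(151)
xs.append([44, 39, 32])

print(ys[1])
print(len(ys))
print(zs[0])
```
[1, 8, 4, 151]
3
[1, 8, 4, 151]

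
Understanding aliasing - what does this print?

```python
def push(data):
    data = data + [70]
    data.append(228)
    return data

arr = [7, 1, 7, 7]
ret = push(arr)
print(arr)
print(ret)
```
[7, 1, 7, 7]
[7, 1, 7, 7, 70, 228]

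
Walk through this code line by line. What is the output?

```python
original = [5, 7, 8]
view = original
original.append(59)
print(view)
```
[5, 7, 8, 59]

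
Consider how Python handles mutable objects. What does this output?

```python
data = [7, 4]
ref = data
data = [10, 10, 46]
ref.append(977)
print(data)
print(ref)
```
[10, 10, 46]
[7, 4, 977]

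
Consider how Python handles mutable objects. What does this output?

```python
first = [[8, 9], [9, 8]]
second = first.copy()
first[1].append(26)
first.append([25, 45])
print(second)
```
[[8, 9], [9, 8, 26]]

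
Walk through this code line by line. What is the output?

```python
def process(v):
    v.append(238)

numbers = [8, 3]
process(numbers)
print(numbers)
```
[8, 3, 238]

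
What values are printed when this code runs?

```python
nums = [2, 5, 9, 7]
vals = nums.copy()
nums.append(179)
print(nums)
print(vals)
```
[2, 5, 9, 7, 179]
[2, 5, 9, 7]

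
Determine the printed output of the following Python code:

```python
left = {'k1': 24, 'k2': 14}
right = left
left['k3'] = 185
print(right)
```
{'k1': 24, 'k2': 14, 'k3': 185}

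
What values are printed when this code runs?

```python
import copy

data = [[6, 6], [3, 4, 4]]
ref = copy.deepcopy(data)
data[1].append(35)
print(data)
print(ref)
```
[[6, 6], [3, 4, 4, 35]]
[[6, 6], [3, 4, 4]]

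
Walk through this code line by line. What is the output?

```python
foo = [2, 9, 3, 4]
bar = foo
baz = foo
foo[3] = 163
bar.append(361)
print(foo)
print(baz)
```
[2, 9, 3, 163, 361]
[2, 9, 3, 163, 361]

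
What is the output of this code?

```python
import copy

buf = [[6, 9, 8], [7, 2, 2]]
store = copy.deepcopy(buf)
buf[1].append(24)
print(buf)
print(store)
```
[[6, 9, 8], [7, 2, 2, 24]]
[[6, 9, 8], [7, 2, 2]]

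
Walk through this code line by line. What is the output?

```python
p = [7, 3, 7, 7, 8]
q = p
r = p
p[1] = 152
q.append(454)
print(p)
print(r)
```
[7, 152, 7, 7, 8, 454]
[7, 152, 7, 7, 8, 454]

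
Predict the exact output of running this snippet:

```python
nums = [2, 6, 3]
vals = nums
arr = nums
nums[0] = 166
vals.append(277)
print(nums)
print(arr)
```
[166, 6, 3, 277]
[166, 6, 3, 277]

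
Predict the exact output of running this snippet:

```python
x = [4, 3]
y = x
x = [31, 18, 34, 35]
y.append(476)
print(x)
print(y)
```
[31, 18, 34, 35]
[4, 3, 476]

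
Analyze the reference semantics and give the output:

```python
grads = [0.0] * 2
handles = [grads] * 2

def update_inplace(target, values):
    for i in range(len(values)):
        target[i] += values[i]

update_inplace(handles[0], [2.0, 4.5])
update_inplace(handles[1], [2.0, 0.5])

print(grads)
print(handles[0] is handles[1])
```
[4.0, 5.0]
True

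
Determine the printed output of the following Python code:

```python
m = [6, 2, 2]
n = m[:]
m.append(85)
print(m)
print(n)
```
[6, 2, 2, 85]
[6, 2, 2]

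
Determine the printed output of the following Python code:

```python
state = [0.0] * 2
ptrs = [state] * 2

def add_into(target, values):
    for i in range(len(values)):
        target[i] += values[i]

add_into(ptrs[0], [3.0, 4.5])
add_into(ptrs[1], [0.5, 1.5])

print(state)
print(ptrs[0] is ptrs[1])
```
[3.5, 6.0]
True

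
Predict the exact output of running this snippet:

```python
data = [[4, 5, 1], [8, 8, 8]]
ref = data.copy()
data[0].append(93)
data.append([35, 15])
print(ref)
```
[[4, 5, 1, 93], [8, 8, 8]]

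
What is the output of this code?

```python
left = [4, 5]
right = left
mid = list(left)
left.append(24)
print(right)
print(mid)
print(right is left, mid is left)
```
[4, 5, 24]
[4, 5]
True False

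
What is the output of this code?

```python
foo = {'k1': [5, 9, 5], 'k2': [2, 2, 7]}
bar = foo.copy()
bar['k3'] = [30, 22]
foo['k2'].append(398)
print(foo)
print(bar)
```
{'k1': [5, 9, 5], 'k2': [2, 2, 7, 398]}
{'k1': [5, 9, 5], 'k2': [2, 2, 7, 398], 'k3': [30, 22]}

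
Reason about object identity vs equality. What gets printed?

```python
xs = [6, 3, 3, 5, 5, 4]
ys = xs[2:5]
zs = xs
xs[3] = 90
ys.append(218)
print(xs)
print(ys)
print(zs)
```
[6, 3, 3, 90, 5, 4]
[3, 5, 5, 218]
[6, 3, 3, 90, 5, 4]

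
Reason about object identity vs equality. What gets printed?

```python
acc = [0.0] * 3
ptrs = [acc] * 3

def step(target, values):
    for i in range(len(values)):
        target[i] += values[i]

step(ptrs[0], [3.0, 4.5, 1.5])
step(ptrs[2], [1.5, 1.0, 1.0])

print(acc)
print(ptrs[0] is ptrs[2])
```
[4.5, 5.5, 2.5]
True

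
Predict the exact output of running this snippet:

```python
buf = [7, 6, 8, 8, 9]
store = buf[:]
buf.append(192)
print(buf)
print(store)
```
[7, 6, 8, 8, 9, 192]
[7, 6, 8, 8, 9]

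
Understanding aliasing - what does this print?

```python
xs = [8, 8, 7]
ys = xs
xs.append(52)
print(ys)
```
[8, 8, 7, 52]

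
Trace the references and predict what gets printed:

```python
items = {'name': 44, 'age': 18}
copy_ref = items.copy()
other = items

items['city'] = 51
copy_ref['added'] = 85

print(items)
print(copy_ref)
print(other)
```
{'name': 44, 'age': 18, 'city': 51}
{'name': 44, 'age': 18, 'added': 85}
{'name': 44, 'age': 18, 'city': 51}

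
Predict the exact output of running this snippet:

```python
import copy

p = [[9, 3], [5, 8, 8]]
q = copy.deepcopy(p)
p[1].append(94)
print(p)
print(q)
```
[[9, 3], [5, 8, 8, 94]]
[[9, 3], [5, 8, 8]]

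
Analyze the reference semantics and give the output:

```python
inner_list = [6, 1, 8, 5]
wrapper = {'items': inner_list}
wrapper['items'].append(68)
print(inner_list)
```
[6, 1, 8, 5, 68]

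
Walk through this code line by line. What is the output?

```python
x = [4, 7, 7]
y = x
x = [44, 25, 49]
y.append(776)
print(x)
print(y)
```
[44, 25, 49]
[4, 7, 7, 776]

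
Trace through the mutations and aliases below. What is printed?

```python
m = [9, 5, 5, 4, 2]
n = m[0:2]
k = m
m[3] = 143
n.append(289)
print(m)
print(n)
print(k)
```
[9, 5, 5, 143, 2]
[9, 5, 289]
[9, 5, 5, 143, 2]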